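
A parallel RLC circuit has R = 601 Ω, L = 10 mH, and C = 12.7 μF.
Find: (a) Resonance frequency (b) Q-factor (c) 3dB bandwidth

Step 1 — Resonance: ω₀ = 1/√(LC) = 1/√(0.01·1.27e-05) = 2806 rad/s.
Step 2 — f₀ = ω₀/(2π) = 446.6 Hz.
Step 3 — Parallel Q: Q = R/(ω₀L) = 601/(2806·0.01) = 21.42.
Step 4 — Bandwidth: Δω = ω₀/Q = 131 rad/s; BW = Δω/(2π) = 20.85 Hz.

(a) f₀ = 446.6 Hz  (b) Q = 21.42  (c) BW = 20.85 Hz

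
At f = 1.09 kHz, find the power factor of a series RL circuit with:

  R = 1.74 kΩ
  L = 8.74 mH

Step 1 — Angular frequency: ω = 2π·f = 2π·1090 = 6849 rad/s.
Step 2 — Component impedances:
  R: Z = R = 1740 Ω
  L: Z = jωL = j·6849·0.00874 = 0 + j59.86 Ω
Step 3 — Series combination: Z_total = R + L = 1740 + j59.86 Ω = 1741∠2.0° Ω.
Step 4 — Power factor: PF = cos(φ) = Re(Z)/|Z| = 1740/1741 = 0.9994.
Step 5 — Type: Im(Z) = 59.86 ⇒ lagging (phase φ = 2.0°).

PF = 0.9994 (lagging, φ = 2.0°)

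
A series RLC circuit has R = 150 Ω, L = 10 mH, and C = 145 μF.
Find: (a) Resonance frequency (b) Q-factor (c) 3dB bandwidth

Step 1 — Resonance: ω₀ = 1/√(LC) = 1/√(0.01·0.000145) = 830.5 rad/s.
Step 2 — f₀ = ω₀/(2π) = 132.2 Hz.
Step 3 — Series Q: Q = ω₀L/R = 830.5·0.01/150 = 0.05536.
Step 4 — Bandwidth: Δω = ω₀/Q = 1.5e+04 rad/s; BW = Δω/(2π) = 2387 Hz.

(a) f₀ = 132.2 Hz  (b) Q = 0.05536  (c) BW = 2387 Hz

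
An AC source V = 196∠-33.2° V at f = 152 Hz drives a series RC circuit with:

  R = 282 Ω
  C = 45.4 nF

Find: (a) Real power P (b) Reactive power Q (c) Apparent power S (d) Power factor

Step 1 — Angular frequency: ω = 2π·f = 2π·152 = 955 rad/s.
Step 2 — Component impedances:
  R: Z = R = 282 Ω
  C: Z = 1/(jωC) = -j/(ω·C) = 0 - j2.306e+04 Ω
Step 3 — Series combination: Z_total = R + C = 282 - j2.306e+04 Ω = 2.306e+04∠-89.3° Ω.
Step 4 — Source phasor: V = 196∠-33.2° V = 164 - j107.3 V.
Step 5 — Current: I = V / Z = 0.00474 + j0.007053 A = 0.008498∠56.1° A.
Step 6 — Complex power: S = V·I* = 0.02036 - j1.665 VA.
Step 7 — Real power: P = Re(S) = 0.02036 W.
Step 8 — Reactive power: Q = Im(S) = -1.665 VAR.
Step 9 — Apparent power: |S| = 1.666 VA.
Step 10 — Power factor: PF = P/|S| = 0.01223 (leading).

(a) P = 0.02036 W  (b) Q = -1.665 VAR  (c) S = 1.666 VA  (d) PF = 0.01223 (leading)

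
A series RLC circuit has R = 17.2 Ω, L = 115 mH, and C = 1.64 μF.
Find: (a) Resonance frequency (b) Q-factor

Step 1 — Resonance condition Im(Z)=0 gives ω₀ = 1/√(LC).
Step 2 — ω₀ = 1/√(0.115·1.64e-06) = 2303 rad/s.
Step 3 — f₀ = ω₀/(2π) = 366.5 Hz.
Step 4 — Series Q: Q = ω₀L/R = 2303·0.115/17.2 = 15.4.

(a) f₀ = 366.5 Hz  (b) Q = 15.4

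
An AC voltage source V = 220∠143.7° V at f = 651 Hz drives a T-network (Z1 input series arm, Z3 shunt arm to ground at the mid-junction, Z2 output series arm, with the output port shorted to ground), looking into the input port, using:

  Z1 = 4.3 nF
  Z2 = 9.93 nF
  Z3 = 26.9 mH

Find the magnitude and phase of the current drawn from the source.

Step 1 — Angular frequency: ω = 2π·f = 2π·651 = 4090 rad/s.
Step 2 — Component impedances:
  Z1: Z = 1/(jωC) = -j/(ω·C) = 0 - j5.686e+04 Ω
  Z2: Z = 1/(jωC) = -j/(ω·C) = 0 - j2.462e+04 Ω
  Z3: Z = jωL = j·4090·0.0269 = 0 + j110 Ω
Step 3 — With the output port shorted to ground, the output series arm Z2 runs from the junction to ground; the shunt arm Z3 also runs from the junction to ground. They appear in parallel: Z3 || Z2 = 0 + j110.5 Ω.
Step 4 — Series with input arm Z1: Z_in = Z1 + (Z3 || Z2) = 0 - j5.674e+04 Ω = 5.674e+04∠-90.0° Ω.
Step 5 — Source phasor: V = 220∠143.7° V = -177.3 + j130.2 V.
Step 6 — Ohm's law: I = V / Z_total = (-177.3 + j130.2) / (0 - j5.674e+04) = -0.002295 - j0.003125 A.
Step 7 — Convert to polar: |I| = 0.003877 A, ∠I = -126.3°.

I = 0.003877∠-126.3° A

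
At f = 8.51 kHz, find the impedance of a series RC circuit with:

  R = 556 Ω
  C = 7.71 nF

Step 1 — Angular frequency: ω = 2π·f = 2π·8510 = 5.347e+04 rad/s.
Step 2 — Component impedances:
  R: Z = R = 556 Ω
  C: Z = 1/(jωC) = -j/(ω·C) = 0 - j2426 Ω
Step 3 — Series combination: Z_total = R + C = 556 - j2426 Ω = 2489∠-77.1° Ω.

Z = 556 - j2426 Ω = 2489∠-77.1° Ω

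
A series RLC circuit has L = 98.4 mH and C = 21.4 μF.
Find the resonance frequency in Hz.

Step 1 — Resonance condition Im(Z)=0 gives ω₀ = 1/√(LC).
Step 2 — ω₀ = 1/√(0.0984·2.14e-05) = 689.1 rad/s.
Step 3 — f₀ = ω₀/(2π) = 109.7 Hz.

f₀ = 109.7 Hz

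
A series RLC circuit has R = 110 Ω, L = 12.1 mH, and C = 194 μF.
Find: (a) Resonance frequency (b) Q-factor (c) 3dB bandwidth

Step 1 — Resonance condition Im(Z)=0 gives ω₀ = 1/√(LC).
Step 2 — ω₀ = 1/√(0.0121·0.000194) = 652.7 rad/s.
Step 3 — f₀ = ω₀/(2π) = 103.9 Hz.
Step 4 — Series Q: Q = ω₀L/R = 652.7·0.0121/110 = 0.0718.
Step 5 — 3dB bandwidth: Δω = ω₀/Q = 9091 rad/s; BW = Δω/(2π) = 1447 Hz.

(a) f₀ = 103.9 Hz  (b) Q = 0.0718  (c) BW = 1447 Hz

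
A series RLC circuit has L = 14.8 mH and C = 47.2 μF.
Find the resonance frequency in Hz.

Step 1 — Resonance condition Im(Z)=0 gives ω₀ = 1/√(LC).
Step 2 — ω₀ = 1/√(0.0148·4.72e-05) = 1196 rad/s.
Step 3 — f₀ = ω₀/(2π) = 190.4 Hz.

f₀ = 190.4 Hz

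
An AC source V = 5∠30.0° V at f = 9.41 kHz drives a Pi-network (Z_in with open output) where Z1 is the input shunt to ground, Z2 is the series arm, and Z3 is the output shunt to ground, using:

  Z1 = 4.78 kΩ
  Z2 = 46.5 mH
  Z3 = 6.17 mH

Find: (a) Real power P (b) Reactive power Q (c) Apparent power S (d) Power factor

Step 1 — Angular frequency: ω = 2π·f = 2π·9410 = 5.912e+04 rad/s.
Step 2 — Component impedances:
  Z1: Z = R = 4780 Ω
  Z2: Z = jωL = j·5.912e+04·0.0465 = 0 + j2749 Ω
  Z3: Z = jωL = j·5.912e+04·0.00617 = 0 + j364.8 Ω
Step 3 — With open output, the series arm Z2 and the output shunt Z3 appear in series to ground: Z2 + Z3 = 0 + j3114 Ω.
Step 4 — Parallel with input shunt Z1: Z_in = Z1 || (Z2 + Z3) = 1424 + j2186 Ω = 2609∠56.9° Ω.
Step 5 — Source phasor: V = 5∠30.0° V = 4.33 + j2.5 V.
Step 6 — Current: I = V / Z = 0.001709 - j0.0008675 A = 0.001916∠-26.9° A.
Step 7 — Complex power: S = V·I* = 0.00523 + j0.008028 VA.
Step 8 — Real power: P = Re(S) = 0.00523 W.
Step 9 — Reactive power: Q = Im(S) = 0.008028 VAR.
Step 10 — Apparent power: |S| = 0.009581 VA.
Step 11 — Power factor: PF = P/|S| = 0.5459 (lagging).

(a) P = 0.00523 W  (b) Q = 0.008028 VAR  (c) S = 0.009581 VA  (d) PF = 0.5459 (lagging)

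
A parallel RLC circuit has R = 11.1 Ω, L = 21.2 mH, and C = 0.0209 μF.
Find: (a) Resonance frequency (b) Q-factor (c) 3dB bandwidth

Step 1 — Resonance: ω₀ = 1/√(LC) = 1/√(0.0212·2.09e-08) = 4.751e+04 rad/s.
Step 2 — f₀ = ω₀/(2π) = 7561 Hz.
Step 3 — Parallel Q: Q = R/(ω₀L) = 11.1/(4.751e+04·0.0212) = 0.01102.
Step 4 — Bandwidth: Δω = ω₀/Q = 4.311e+06 rad/s; BW = Δω/(2π) = 6.86e+05 Hz.

(a) f₀ = 7561 Hz  (b) Q = 0.01102  (c) BW = 6.86e+05 Hz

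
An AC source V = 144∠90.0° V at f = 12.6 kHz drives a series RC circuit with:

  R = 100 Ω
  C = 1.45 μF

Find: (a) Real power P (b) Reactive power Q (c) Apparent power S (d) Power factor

Step 1 — Angular frequency: ω = 2π·f = 2π·1.26e+04 = 7.917e+04 rad/s.
Step 2 — Component impedances:
  R: Z = R = 100 Ω
  C: Z = 1/(jωC) = -j/(ω·C) = 0 - j8.711 Ω
Step 3 — Series combination: Z_total = R + C = 100 - j8.711 Ω = 100.4∠-5.0° Ω.
Step 4 — Source phasor: V = 144∠90.0° V = 0 + j144 V.
Step 5 — Current: I = V / Z = -0.1245 + j1.429 A = 1.435∠95.0° A.
Step 6 — Complex power: S = V·I* = 205.8 - j17.93 VA.
Step 7 — Real power: P = Re(S) = 205.8 W.
Step 8 — Reactive power: Q = Im(S) = -17.93 VAR.
Step 9 — Apparent power: |S| = 206.6 VA.
Step 10 — Power factor: PF = P/|S| = 0.9962 (leading).

(a) P = 205.8 W  (b) Q = -17.93 VAR  (c) S = 206.6 VA  (d) PF = 0.9962 (leading)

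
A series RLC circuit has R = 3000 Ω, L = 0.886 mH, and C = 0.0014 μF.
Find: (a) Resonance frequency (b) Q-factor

Step 1 — Resonance condition Im(Z)=0 gives ω₀ = 1/√(LC).
Step 2 — ω₀ = 1/√(0.000886·1.4e-09) = 8.979e+05 rad/s.
Step 3 — f₀ = ω₀/(2π) = 1.429e+05 Hz.
Step 4 — Series Q: Q = ω₀L/R = 8.979e+05·0.000886/3000 = 0.2652.

(a) f₀ = 1.429e+05 Hz  (b) Q = 0.2652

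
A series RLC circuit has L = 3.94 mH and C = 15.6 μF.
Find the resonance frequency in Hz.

Step 1 — Resonance condition Im(Z)=0 gives ω₀ = 1/√(LC).
Step 2 — ω₀ = 1/√(0.00394·1.56e-05) = 4034 rad/s.
Step 3 — f₀ = ω₀/(2π) = 642 Hz.

f₀ = 642 Hz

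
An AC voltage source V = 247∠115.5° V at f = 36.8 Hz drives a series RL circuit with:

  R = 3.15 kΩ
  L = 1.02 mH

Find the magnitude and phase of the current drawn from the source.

Step 1 — Angular frequency: ω = 2π·f = 2π·36.8 = 231.2 rad/s.
Step 2 — Component impedances:
  R: Z = R = 3150 Ω
  L: Z = jωL = j·231.2·0.00102 = 0 + j0.2358 Ω
Step 3 — Series combination: Z_total = R + L = 3150 + j0.2358 Ω = 3150∠0.0° Ω.
Step 4 — Source phasor: V = 247∠115.5° V = -106.3 + j222.9 V.
Step 5 — Ohm's law: I = V / Z_total = (-106.3 + j222.9) / (3150 + j0.2358) = -0.03375 + j0.07078 A.
Step 6 — Convert to polar: |I| = 0.07841 A, ∠I = 115.5°.

I = 0.07841∠115.5° A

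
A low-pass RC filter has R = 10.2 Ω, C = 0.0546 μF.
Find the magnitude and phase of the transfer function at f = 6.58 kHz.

Step 1 — Angular frequency: ω = 2π·6580 = 4.134e+04 rad/s.
Step 2 — Transfer function: H(jω) = 1/(1 + jωRC).
Step 3 — Denominator: 1 + jωRC = 1 + j·4.134e+04·10.2·5.46e-08 = 1 + j0.02302.
Step 4 — H = 0.9995 - j0.02301.
Step 5 — Magnitude: |H| = 0.9997 (-0.0 dB); phase: φ = -1.3°.

|H| = 0.9997 (-0.0 dB), φ = -1.3°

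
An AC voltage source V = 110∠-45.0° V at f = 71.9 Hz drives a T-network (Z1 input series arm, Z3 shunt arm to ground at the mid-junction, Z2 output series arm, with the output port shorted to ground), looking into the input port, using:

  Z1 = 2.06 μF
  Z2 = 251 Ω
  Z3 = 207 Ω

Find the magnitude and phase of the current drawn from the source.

Step 1 — Angular frequency: ω = 2π·f = 2π·71.9 = 451.8 rad/s.
Step 2 — Component impedances:
  Z1: Z = 1/(jωC) = -j/(ω·C) = 0 - j1075 Ω
  Z2: Z = R = 251 Ω
  Z3: Z = R = 207 Ω
Step 3 — With the output port shorted to ground, the output series arm Z2 runs from the junction to ground; the shunt arm Z3 also runs from the junction to ground. They appear in parallel: Z3 || Z2 = 113.4 Ω.
Step 4 — Series with input arm Z1: Z_in = Z1 + (Z3 || Z2) = 113.4 - j1075 Ω = 1081∠-84.0° Ω.
Step 5 — Source phasor: V = 110∠-45.0° V = 77.78 - j77.78 V.
Step 6 — Ohm's law: I = V / Z_total = (77.78 - j77.78) / (113.4 - j1075) = 0.07915 + j0.06403 A.
Step 7 — Convert to polar: |I| = 0.1018 A, ∠I = 39.0°.

I = 0.1018∠39.0° A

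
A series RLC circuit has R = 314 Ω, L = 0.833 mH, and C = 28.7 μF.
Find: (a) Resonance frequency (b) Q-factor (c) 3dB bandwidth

Step 1 — Resonance: ω₀ = 1/√(LC) = 1/√(0.000833·2.87e-05) = 6468 rad/s.
Step 2 — f₀ = ω₀/(2π) = 1029 Hz.
Step 3 — Series Q: Q = ω₀L/R = 6468·0.000833/314 = 0.01716.
Step 4 — Bandwidth: Δω = ω₀/Q = 3.77e+05 rad/s; BW = Δω/(2π) = 5.999e+04 Hz.

(a) f₀ = 1029 Hz  (b) Q = 0.01716  (c) BW = 5.999e+04 Hz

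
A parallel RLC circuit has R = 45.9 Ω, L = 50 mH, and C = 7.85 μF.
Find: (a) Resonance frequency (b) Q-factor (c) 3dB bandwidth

Step 1 — Resonance: ω₀ = 1/√(LC) = 1/√(0.05·7.85e-06) = 1596 rad/s.
Step 2 — f₀ = ω₀/(2π) = 254 Hz.
Step 3 — Parallel Q: Q = R/(ω₀L) = 45.9/(1596·0.05) = 0.5751.
Step 4 — Bandwidth: Δω = ω₀/Q = 2775 rad/s; BW = Δω/(2π) = 441.7 Hz.

(a) f₀ = 254 Hz  (b) Q = 0.5751  (c) BW = 441.7 Hz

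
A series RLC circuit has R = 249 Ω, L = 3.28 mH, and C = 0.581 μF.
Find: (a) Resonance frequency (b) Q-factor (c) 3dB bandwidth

Step 1 — Resonance condition Im(Z)=0 gives ω₀ = 1/√(LC).
Step 2 — ω₀ = 1/√(0.00328·5.81e-07) = 2.291e+04 rad/s.
Step 3 — f₀ = ω₀/(2π) = 3646 Hz.
Step 4 — Series Q: Q = ω₀L/R = 2.291e+04·0.00328/249 = 0.3018.
Step 5 — 3dB bandwidth: Δω = ω₀/Q = 7.591e+04 rad/s; BW = Δω/(2π) = 1.208e+04 Hz.

(a) f₀ = 3646 Hz  (b) Q = 0.3018  (c) BW = 1.208e+04 Hz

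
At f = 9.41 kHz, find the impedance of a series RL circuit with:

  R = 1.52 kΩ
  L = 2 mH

Step 1 — Angular frequency: ω = 2π·f = 2π·9410 = 5.912e+04 rad/s.
Step 2 — Component impedances:
  R: Z = R = 1520 Ω
  L: Z = jωL = j·5.912e+04·0.002 = 0 + j118.2 Ω
Step 3 — Series combination: Z_total = R + L = 1520 + j118.2 Ω = 1525∠4.4° Ω.

Z = 1520 + j118.2 Ω = 1525∠4.4° Ω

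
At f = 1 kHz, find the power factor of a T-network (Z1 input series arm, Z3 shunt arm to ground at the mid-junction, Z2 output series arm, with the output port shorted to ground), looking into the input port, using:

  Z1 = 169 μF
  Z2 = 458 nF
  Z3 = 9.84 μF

Step 1 — Angular frequency: ω = 2π·f = 2π·1000 = 6283 rad/s.
Step 2 — Component impedances:
  Z1: Z = 1/(jωC) = -j/(ω·C) = 0 - j0.9417 Ω
  Z2: Z = 1/(jωC) = -j/(ω·C) = 0 - j347.5 Ω
  Z3: Z = 1/(jωC) = -j/(ω·C) = 0 - j16.17 Ω
Step 3 — With the output port shorted to ground, the output series arm Z2 runs from the junction to ground; the shunt arm Z3 also runs from the junction to ground. They appear in parallel: Z3 || Z2 = 0 - j15.45 Ω.
Step 4 — Series with input arm Z1: Z_in = Z1 + (Z3 || Z2) = 0 - j16.4 Ω = 16.4∠-90.0° Ω.
Step 5 — Power factor: PF = cos(φ) = Re(Z)/|Z| = 0/16.4 = 0.
Step 6 — Type: Im(Z) = -16.4 ⇒ leading (phase φ = -90.0°).

PF = 0 (leading, φ = -90.0°)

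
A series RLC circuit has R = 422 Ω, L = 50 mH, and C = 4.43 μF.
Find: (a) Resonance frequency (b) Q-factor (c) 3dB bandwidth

Step 1 — Resonance: ω₀ = 1/√(LC) = 1/√(0.05·4.43e-06) = 2125 rad/s.
Step 2 — f₀ = ω₀/(2π) = 338.2 Hz.
Step 3 — Series Q: Q = ω₀L/R = 2125·0.05/422 = 0.2518.
Step 4 — Bandwidth: Δω = ω₀/Q = 8440 rad/s; BW = Δω/(2π) = 1343 Hz.

(a) f₀ = 338.2 Hz  (b) Q = 0.2518  (c) BW = 1343 Hz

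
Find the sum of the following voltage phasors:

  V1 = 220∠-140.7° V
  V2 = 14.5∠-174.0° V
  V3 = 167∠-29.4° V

Step 1 — Convert each phasor to rectangular form:
  V1 = 220·(cos(-140.7°) + j·sin(-140.7°)) = -170.2 - j139.3 V
  V2 = 14.5·(cos(-174.0°) + j·sin(-174.0°)) = -14.42 - j1.516 V
  V3 = 167·(cos(-29.4°) + j·sin(-29.4°)) = 145.5 - j81.98 V
Step 2 — Sum components: V_total = -39.17 - j222.8 V.
Step 3 — Convert to polar: |V_total| = 226.3 V, ∠V_total = -100.0°.

V_total = 226.3∠-100.0° V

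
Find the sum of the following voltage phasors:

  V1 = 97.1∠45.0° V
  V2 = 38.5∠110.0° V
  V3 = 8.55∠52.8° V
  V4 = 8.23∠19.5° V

Step 1 — Convert each phasor to rectangular form:
  V1 = 97.1·(cos(45.0°) + j·sin(45.0°)) = 68.66 + j68.66 V
  V2 = 38.5·(cos(110.0°) + j·sin(110.0°)) = -13.17 + j36.18 V
  V3 = 8.55·(cos(52.8°) + j·sin(52.8°)) = 5.169 + j6.81 V
  V4 = 8.23·(cos(19.5°) + j·sin(19.5°)) = 7.758 + j2.747 V
Step 2 — Sum components: V_total = 68.42 + j114.4 V.
Step 3 — Convert to polar: |V_total| = 133.3 V, ∠V_total = 59.1°.

V_total = 133.3∠59.1° V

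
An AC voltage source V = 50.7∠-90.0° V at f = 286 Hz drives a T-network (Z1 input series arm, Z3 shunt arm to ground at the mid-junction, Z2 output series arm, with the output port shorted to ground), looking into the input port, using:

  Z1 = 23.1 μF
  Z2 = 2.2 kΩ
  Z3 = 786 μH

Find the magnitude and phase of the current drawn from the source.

Step 1 — Angular frequency: ω = 2π·f = 2π·286 = 1797 rad/s.
Step 2 — Component impedances:
  Z1: Z = 1/(jωC) = -j/(ω·C) = 0 - j24.09 Ω
  Z2: Z = R = 2200 Ω
  Z3: Z = jωL = j·1797·0.000786 = 0 + j1.412 Ω
Step 3 — With the output port shorted to ground, the output series arm Z2 runs from the junction to ground; the shunt arm Z3 also runs from the junction to ground. They appear in parallel: Z3 || Z2 = 0.0009068 + j1.412 Ω.
Step 4 — Series with input arm Z1: Z_in = Z1 + (Z3 || Z2) = 0.0009068 - j22.68 Ω = 22.68∠-90.0° Ω.
Step 5 — Source phasor: V = 50.7∠-90.0° V = 0 - j50.7 V.
Step 6 — Ohm's law: I = V / Z_total = (0 - j50.7) / (0.0009068 - j22.68) = 2.236 - j8.94e-05 A.
Step 7 — Convert to polar: |I| = 2.236 A, ∠I = -0.0°.

I = 2.236∠-0.0° A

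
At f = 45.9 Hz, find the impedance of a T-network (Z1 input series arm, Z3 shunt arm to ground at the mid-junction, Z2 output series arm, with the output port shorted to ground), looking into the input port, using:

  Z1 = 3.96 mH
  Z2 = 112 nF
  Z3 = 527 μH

Step 1 — Angular frequency: ω = 2π·f = 2π·45.9 = 288.4 rad/s.
Step 2 — Component impedances:
  Z1: Z = jωL = j·288.4·0.00396 = 0 + j1.142 Ω
  Z2: Z = 1/(jωC) = -j/(ω·C) = 0 - j3.096e+04 Ω
  Z3: Z = jωL = j·288.4·0.000527 = 0 + j0.152 Ω
Step 3 — With the output port shorted to ground, the output series arm Z2 runs from the junction to ground; the shunt arm Z3 also runs from the junction to ground. They appear in parallel: Z3 || Z2 = 0 + j0.152 Ω.
Step 4 — Series with input arm Z1: Z_in = Z1 + (Z3 || Z2) = 0 + j1.294 Ω = 1.294∠90.0° Ω.

Z = 0 + j1.294 Ω = 1.294∠90.0° Ω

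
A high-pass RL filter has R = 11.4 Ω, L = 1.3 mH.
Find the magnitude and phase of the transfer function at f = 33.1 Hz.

Step 1 — Angular frequency: ω = 2π·33.1 = 208 rad/s.
Step 2 — Transfer function: H(jω) = jωL/(R + jωL).
Step 3 — Numerator jωL = j·0.2704; denominator R + jωL = 11.4 + j0.2704.
Step 4 — H = 0.0005621 + j0.0237.
Step 5 — Magnitude: |H| = 0.02371 (-32.5 dB); phase: φ = 88.6°.

|H| = 0.02371 (-32.5 dB), φ = 88.6°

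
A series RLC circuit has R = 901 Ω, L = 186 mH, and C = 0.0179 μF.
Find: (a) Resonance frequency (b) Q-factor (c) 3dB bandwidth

Step 1 — Resonance: ω₀ = 1/√(LC) = 1/√(0.186·1.79e-08) = 1.733e+04 rad/s.
Step 2 — f₀ = ω₀/(2π) = 2758 Hz.
Step 3 — Series Q: Q = ω₀L/R = 1.733e+04·0.186/901 = 3.578.
Step 4 — Bandwidth: Δω = ω₀/Q = 4844 rad/s; BW = Δω/(2π) = 771 Hz.

(a) f₀ = 2758 Hz  (b) Q = 3.578  (c) BW = 771 Hz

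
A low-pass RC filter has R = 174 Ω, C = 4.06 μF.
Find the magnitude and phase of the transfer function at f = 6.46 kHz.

Step 1 — Angular frequency: ω = 2π·6460 = 4.059e+04 rad/s.
Step 2 — Transfer function: H(jω) = 1/(1 + jωRC).
Step 3 — Denominator: 1 + jωRC = 1 + j·4.059e+04·174·4.06e-06 = 1 + j28.67.
Step 4 — H = 0.001215 - j0.03483.
Step 5 — Magnitude: |H| = 0.03485 (-29.2 dB); phase: φ = -88.0°.

|H| = 0.03485 (-29.2 dB), φ = -88.0°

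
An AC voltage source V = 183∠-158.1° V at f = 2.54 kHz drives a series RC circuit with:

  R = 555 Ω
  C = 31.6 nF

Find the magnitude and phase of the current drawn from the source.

Step 1 — Angular frequency: ω = 2π·f = 2π·2540 = 1.596e+04 rad/s.
Step 2 — Component impedances:
  R: Z = R = 555 Ω
  C: Z = 1/(jωC) = -j/(ω·C) = 0 - j1983 Ω
Step 3 — Series combination: Z_total = R + C = 555 - j1983 Ω = 2059∠-74.4° Ω.
Step 4 — Source phasor: V = 183∠-158.1° V = -169.8 - j68.26 V.
Step 5 — Ohm's law: I = V / Z_total = (-169.8 - j68.26) / (555 - j1983) = 0.009696 - j0.08834 A.
Step 6 — Convert to polar: |I| = 0.08887 A, ∠I = -83.7°.

I = 0.08887∠-83.7° A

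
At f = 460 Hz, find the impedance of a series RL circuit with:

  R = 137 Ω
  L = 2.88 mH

Step 1 — Angular frequency: ω = 2π·f = 2π·460 = 2890 rad/s.
Step 2 — Component impedances:
  R: Z = R = 137 Ω
  L: Z = jωL = j·2890·0.00288 = 0 + j8.324 Ω
Step 3 — Series combination: Z_total = R + L = 137 + j8.324 Ω = 137.3∠3.5° Ω.

Z = 137 + j8.324 Ω = 137.3∠3.5° Ω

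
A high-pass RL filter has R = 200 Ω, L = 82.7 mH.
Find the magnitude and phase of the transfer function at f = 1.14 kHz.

Step 1 — Angular frequency: ω = 2π·1140 = 7163 rad/s.
Step 2 — Transfer function: H(jω) = jωL/(R + jωL).
Step 3 — Numerator jωL = j·592.4; denominator R + jωL = 200 + j592.4.
Step 4 — H = 0.8977 + j0.3031.
Step 5 — Magnitude: |H| = 0.9475 (-0.5 dB); phase: φ = 18.7°.

|H| = 0.9475 (-0.5 dB), φ = 18.7°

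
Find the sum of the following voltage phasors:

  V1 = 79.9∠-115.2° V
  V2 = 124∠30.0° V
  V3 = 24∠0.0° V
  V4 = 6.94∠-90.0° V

Step 1 — Convert each phasor to rectangular form:
  V1 = 79.9·(cos(-115.2°) + j·sin(-115.2°)) = -34.02 - j72.3 V
  V2 = 124·(cos(30.0°) + j·sin(30.0°)) = 107.4 + j62 V
  V3 = 24·(cos(0.0°) + j·sin(0.0°)) = 24 V
  V4 = 6.94·(cos(-90.0°) + j·sin(-90.0°)) = 0 - j6.94 V
Step 2 — Sum components: V_total = 97.37 - j17.24 V.
Step 3 — Convert to polar: |V_total| = 98.88 V, ∠V_total = -10.0°.

V_total = 98.88∠-10.0° V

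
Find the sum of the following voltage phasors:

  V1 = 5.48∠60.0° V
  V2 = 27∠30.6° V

Step 1 — Convert each phasor to rectangular form:
  V1 = 5.48·(cos(60.0°) + j·sin(60.0°)) = 2.74 + j4.746 V
  V2 = 27·(cos(30.6°) + j·sin(30.6°)) = 23.24 + j13.74 V
Step 2 — Sum components: V_total = 25.98 + j18.49 V.
Step 3 — Convert to polar: |V_total| = 31.89 V, ∠V_total = 35.4°.

V_total = 31.89∠35.4° V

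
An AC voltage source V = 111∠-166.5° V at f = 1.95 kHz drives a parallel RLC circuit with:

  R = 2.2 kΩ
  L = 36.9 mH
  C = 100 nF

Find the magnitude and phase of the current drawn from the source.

Step 1 — Angular frequency: ω = 2π·f = 2π·1950 = 1.225e+04 rad/s.
Step 2 — Component impedances:
  R: Z = R = 2200 Ω
  L: Z = jωL = j·1.225e+04·0.0369 = 0 + j452.1 Ω
  C: Z = 1/(jωC) = -j/(ω·C) = 0 - j816.2 Ω
Step 3 — Parallel combination: 1/Z_total = 1/R + 1/L + 1/C; Z_total = 385.2 + j836.1 Ω = 920.5∠65.3° Ω.
Step 4 — Source phasor: V = 111∠-166.5° V = -107.9 - j25.91 V.
Step 5 — Ohm's law: I = V / Z_total = (-107.9 - j25.91) / (385.2 + j836.1) = -0.07463 + j0.09471 A.
Step 6 — Convert to polar: |I| = 0.1206 A, ∠I = 128.2°.

I = 0.1206∠128.2° A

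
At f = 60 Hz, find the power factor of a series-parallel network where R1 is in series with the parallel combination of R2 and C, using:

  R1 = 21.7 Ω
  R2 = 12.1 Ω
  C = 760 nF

Step 1 — Angular frequency: ω = 2π·f = 2π·60 = 377 rad/s.
Step 2 — Component impedances:
  R1: Z = R = 21.7 Ω
  R2: Z = R = 12.1 Ω
  C: Z = 1/(jωC) = -j/(ω·C) = 0 - j3490 Ω
Step 3 — Parallel branch: R2 || C = 1/(1/R2 + 1/C) = 12.1 - j0.04195 Ω.
Step 4 — Series with R1: Z_total = R1 + (R2 || C) = 33.8 - j0.04195 Ω = 33.8∠-0.1° Ω.
Step 5 — Power factor: PF = cos(φ) = Re(Z)/|Z| = 33.8/33.8 = 1.
Step 6 — Type: Im(Z) = -0.04195 ⇒ leading (phase φ = -0.1°).

PF = 1 (leading, φ = -0.1°)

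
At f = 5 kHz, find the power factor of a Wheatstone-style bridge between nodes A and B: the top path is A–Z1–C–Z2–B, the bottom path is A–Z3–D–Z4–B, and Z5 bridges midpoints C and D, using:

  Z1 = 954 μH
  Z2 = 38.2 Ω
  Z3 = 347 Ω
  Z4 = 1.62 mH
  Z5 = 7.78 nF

Step 1 — Angular frequency: ω = 2π·f = 2π·5000 = 3.142e+04 rad/s.
Step 2 — Component impedances:
  Z1: Z = jωL = j·3.142e+04·0.000954 = 0 + j29.97 Ω
  Z2: Z = R = 38.2 Ω
  Z3: Z = R = 347 Ω
  Z4: Z = jωL = j·3.142e+04·0.00162 = 0 + j50.89 Ω
  Z5: Z = 1/(jωC) = -j/(ω·C) = 0 - j4091 Ω
Step 3 — Bridge requires nodal analysis (the Z5 bridge couples midpoints C and D, so the two paths cannot be reduced to a simple series/parallel combination). Setting node B to ground and injecting 1 A at node A, the 3-node admittance system at A, C, D solves to V_A = Z_AB = 35.47 + j24.25 Ω = 42.97∠34.4° Ω.
Step 4 — Power factor: PF = cos(φ) = Re(Z)/|Z| = 35.47/42.97 = 0.8255.
Step 5 — Type: Im(Z) = 24.25 ⇒ lagging (phase φ = 34.4°).

PF = 0.8255 (lagging, φ = 34.4°)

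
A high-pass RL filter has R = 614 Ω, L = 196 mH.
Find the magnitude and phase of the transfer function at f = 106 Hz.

Step 1 — Angular frequency: ω = 2π·106 = 666 rad/s.
Step 2 — Transfer function: H(jω) = jωL/(R + jωL).
Step 3 — Numerator jωL = j·130.5; denominator R + jωL = 614 + j130.5.
Step 4 — H = 0.04325 + j0.2034.
Step 5 — Magnitude: |H| = 0.208 (-13.6 dB); phase: φ = 78.0°.

|H| = 0.208 (-13.6 dB), φ = 78.0°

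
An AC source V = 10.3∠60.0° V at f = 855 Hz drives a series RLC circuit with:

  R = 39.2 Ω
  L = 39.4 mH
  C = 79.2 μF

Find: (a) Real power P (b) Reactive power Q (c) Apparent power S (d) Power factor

Step 1 — Angular frequency: ω = 2π·f = 2π·855 = 5372 rad/s.
Step 2 — Component impedances:
  R: Z = R = 39.2 Ω
  L: Z = jωL = j·5372·0.0394 = 0 + j211.7 Ω
  C: Z = 1/(jωC) = -j/(ω·C) = 0 - j2.35 Ω
Step 3 — Series combination: Z_total = R + L + C = 39.2 + j209.3 Ω = 213∠79.4° Ω.
Step 4 — Source phasor: V = 10.3∠60.0° V = 5.15 + j8.92 V.
Step 5 — Current: I = V / Z = 0.04562 - j0.01606 A = 0.04837∠-19.4° A.
Step 6 — Complex power: S = V·I* = 0.09171 + j0.4897 VA.
Step 7 — Real power: P = Re(S) = 0.09171 W.
Step 8 — Reactive power: Q = Im(S) = 0.4897 VAR.
Step 9 — Apparent power: |S| = 0.4982 VA.
Step 10 — Power factor: PF = P/|S| = 0.1841 (lagging).

(a) P = 0.09171 W  (b) Q = 0.4897 VAR  (c) S = 0.4982 VA  (d) PF = 0.1841 (lagging)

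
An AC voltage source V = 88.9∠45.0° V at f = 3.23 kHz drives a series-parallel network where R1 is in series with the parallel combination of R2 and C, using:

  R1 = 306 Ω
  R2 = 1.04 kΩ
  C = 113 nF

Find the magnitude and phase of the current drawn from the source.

Step 1 — Angular frequency: ω = 2π·f = 2π·3230 = 2.029e+04 rad/s.
Step 2 — Component impedances:
  R1: Z = R = 306 Ω
  R2: Z = R = 1040 Ω
  C: Z = 1/(jωC) = -j/(ω·C) = 0 - j436.1 Ω
Step 3 — Parallel branch: R2 || C = 1/(1/R2 + 1/C) = 155.5 - j370.9 Ω.
Step 4 — Series with R1: Z_total = R1 + (R2 || C) = 461.5 - j370.9 Ω = 592∠-38.8° Ω.
Step 5 — Source phasor: V = 88.9∠45.0° V = 62.86 + j62.86 V.
Step 6 — Ohm's law: I = V / Z_total = (62.86 + j62.86) / (461.5 - j370.9) = 0.01626 + j0.1493 A.
Step 7 — Convert to polar: |I| = 0.1502 A, ∠I = 83.8°.

I = 0.1502∠83.8° A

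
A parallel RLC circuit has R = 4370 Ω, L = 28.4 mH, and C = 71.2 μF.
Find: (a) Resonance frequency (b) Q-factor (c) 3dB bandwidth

Step 1 — Resonance: ω₀ = 1/√(LC) = 1/√(0.0284·7.12e-05) = 703.2 rad/s.
Step 2 — f₀ = ω₀/(2π) = 111.9 Hz.
Step 3 — Parallel Q: Q = R/(ω₀L) = 4370/(703.2·0.0284) = 218.8.
Step 4 — Bandwidth: Δω = ω₀/Q = 3.214 rad/s; BW = Δω/(2π) = 0.5115 Hz.

(a) f₀ = 111.9 Hz  (b) Q = 218.8  (c) BW = 0.5115 Hz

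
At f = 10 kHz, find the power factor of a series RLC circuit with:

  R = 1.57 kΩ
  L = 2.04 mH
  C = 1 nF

Step 1 — Angular frequency: ω = 2π·f = 2π·1e+04 = 6.283e+04 rad/s.
Step 2 — Component impedances:
  R: Z = R = 1570 Ω
  L: Z = jωL = j·6.283e+04·0.00204 = 0 + j128.2 Ω
  C: Z = 1/(jωC) = -j/(ω·C) = 0 - j1.592e+04 Ω
Step 3 — Series combination: Z_total = R + L + C = 1570 - j1.579e+04 Ω = 1.587e+04∠-84.3° Ω.
Step 4 — Power factor: PF = cos(φ) = Re(Z)/|Z| = 1570/15865 = 0.09896.
Step 5 — Type: Im(Z) = -1.579e+04 ⇒ leading (phase φ = -84.3°).

PF = 0.09896 (leading, φ = -84.3°)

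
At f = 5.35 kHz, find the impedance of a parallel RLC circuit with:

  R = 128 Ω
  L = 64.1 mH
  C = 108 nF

Step 1 — Angular frequency: ω = 2π·f = 2π·5350 = 3.362e+04 rad/s.
Step 2 — Component impedances:
  R: Z = R = 128 Ω
  L: Z = jωL = j·3.362e+04·0.0641 = 0 + j2155 Ω
  C: Z = 1/(jωC) = -j/(ω·C) = 0 - j275.4 Ω
Step 3 — Parallel combination: 1/Z_total = 1/R + 1/L + 1/C; Z_total = 109.9 - j44.56 Ω = 118.6∠-22.1° Ω.

Z = 109.9 - j44.56 Ω = 118.6∠-22.1° Ω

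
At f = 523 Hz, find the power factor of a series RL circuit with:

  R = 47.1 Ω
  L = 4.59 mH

Step 1 — Angular frequency: ω = 2π·f = 2π·523 = 3286 rad/s.
Step 2 — Component impedances:
  R: Z = R = 47.1 Ω
  L: Z = jωL = j·3286·0.00459 = 0 + j15.08 Ω
Step 3 — Series combination: Z_total = R + L = 47.1 + j15.08 Ω = 49.46∠17.8° Ω.
Step 4 — Power factor: PF = cos(φ) = Re(Z)/|Z| = 47.1/49.456 = 0.9524.
Step 5 — Type: Im(Z) = 15.08 ⇒ lagging (phase φ = 17.8°).

PF = 0.9524 (lagging, φ = 17.8°)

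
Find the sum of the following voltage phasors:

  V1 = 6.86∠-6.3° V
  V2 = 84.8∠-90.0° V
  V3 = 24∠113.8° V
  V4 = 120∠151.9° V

Step 1 — Convert each phasor to rectangular form:
  V1 = 6.86·(cos(-6.3°) + j·sin(-6.3°)) = 6.819 - j0.7528 V
  V2 = 84.8·(cos(-90.0°) + j·sin(-90.0°)) = 0 - j84.8 V
  V3 = 24·(cos(113.8°) + j·sin(113.8°)) = -9.685 + j21.96 V
  V4 = 120·(cos(151.9°) + j·sin(151.9°)) = -105.9 + j56.52 V
Step 2 — Sum components: V_total = -108.7 - j7.072 V.
Step 3 — Convert to polar: |V_total| = 109 V, ∠V_total = -176.3°.

V_total = 109∠-176.3° V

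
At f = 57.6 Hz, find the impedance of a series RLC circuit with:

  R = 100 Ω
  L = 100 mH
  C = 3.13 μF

Step 1 — Angular frequency: ω = 2π·f = 2π·57.6 = 361.9 rad/s.
Step 2 — Component impedances:
  R: Z = R = 100 Ω
  L: Z = jωL = j·361.9·0.1 = 0 + j36.19 Ω
  C: Z = 1/(jωC) = -j/(ω·C) = 0 - j882.8 Ω
Step 3 — Series combination: Z_total = R + L + C = 100 - j846.6 Ω = 852.5∠-83.3° Ω.

Z = 100 - j846.6 Ω = 852.5∠-83.3° Ω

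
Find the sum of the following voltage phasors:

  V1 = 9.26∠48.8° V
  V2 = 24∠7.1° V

Step 1 — Convert each phasor to rectangular form:
  V1 = 9.26·(cos(48.8°) + j·sin(48.8°)) = 6.099 + j6.967 V
  V2 = 24·(cos(7.1°) + j·sin(7.1°)) = 23.82 + j2.966 V
Step 2 — Sum components: V_total = 29.92 + j9.934 V.
Step 3 — Convert to polar: |V_total| = 31.52 V, ∠V_total = 18.4°.

V_total = 31.52∠18.4° V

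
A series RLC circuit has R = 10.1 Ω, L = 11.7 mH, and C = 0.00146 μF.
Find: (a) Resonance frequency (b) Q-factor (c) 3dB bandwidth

Step 1 — Resonance condition Im(Z)=0 gives ω₀ = 1/√(LC).
Step 2 — ω₀ = 1/√(0.0117·1.46e-09) = 2.42e+05 rad/s.
Step 3 — f₀ = ω₀/(2π) = 3.851e+04 Hz.
Step 4 — Series Q: Q = ω₀L/R = 2.42e+05·0.0117/10.1 = 280.3.
Step 5 — 3dB bandwidth: Δω = ω₀/Q = 863.2 rad/s; BW = Δω/(2π) = 137.4 Hz.

(a) f₀ = 3.851e+04 Hz  (b) Q = 280.3  (c) BW = 137.4 Hz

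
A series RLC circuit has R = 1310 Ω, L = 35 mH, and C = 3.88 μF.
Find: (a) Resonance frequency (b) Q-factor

Step 1 — Resonance condition Im(Z)=0 gives ω₀ = 1/√(LC).
Step 2 — ω₀ = 1/√(0.035·3.88e-06) = 2714 rad/s.
Step 3 — f₀ = ω₀/(2π) = 431.9 Hz.
Step 4 — Series Q: Q = ω₀L/R = 2714·0.035/1310 = 0.0725.

(a) f₀ = 431.9 Hz  (b) Q = 0.0725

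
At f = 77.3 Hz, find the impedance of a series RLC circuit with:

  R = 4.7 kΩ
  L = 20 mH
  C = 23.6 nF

Step 1 — Angular frequency: ω = 2π·f = 2π·77.3 = 485.7 rad/s.
Step 2 — Component impedances:
  R: Z = R = 4700 Ω
  L: Z = jωL = j·485.7·0.02 = 0 + j9.714 Ω
  C: Z = 1/(jωC) = -j/(ω·C) = 0 - j8.724e+04 Ω
Step 3 — Series combination: Z_total = R + L + C = 4700 - j8.723e+04 Ω = 8.736e+04∠-86.9° Ω.

Z = 4700 - j8.723e+04 Ω = 8.736e+04∠-86.9° Ω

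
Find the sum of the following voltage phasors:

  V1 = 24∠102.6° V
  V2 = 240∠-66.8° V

Step 1 — Convert each phasor to rectangular form:
  V1 = 24·(cos(102.6°) + j·sin(102.6°)) = -5.235 + j23.42 V
  V2 = 240·(cos(-66.8°) + j·sin(-66.8°)) = 94.55 - j220.6 V
Step 2 — Sum components: V_total = 89.31 - j197.2 V.
Step 3 — Convert to polar: |V_total| = 216.5 V, ∠V_total = -65.6°.

V_total = 216.5∠-65.6° V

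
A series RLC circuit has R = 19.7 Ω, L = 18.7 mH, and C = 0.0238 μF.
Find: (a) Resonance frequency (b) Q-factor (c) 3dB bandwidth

Step 1 — Resonance condition Im(Z)=0 gives ω₀ = 1/√(LC).
Step 2 — ω₀ = 1/√(0.0187·2.38e-08) = 4.74e+04 rad/s.
Step 3 — f₀ = ω₀/(2π) = 7544 Hz.
Step 4 — Series Q: Q = ω₀L/R = 4.74e+04·0.0187/19.7 = 45.
Step 5 — 3dB bandwidth: Δω = ω₀/Q = 1053 rad/s; BW = Δω/(2π) = 167.7 Hz.

(a) f₀ = 7544 Hz  (b) Q = 45  (c) BW = 167.7 Hz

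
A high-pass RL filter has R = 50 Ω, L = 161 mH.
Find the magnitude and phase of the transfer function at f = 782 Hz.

Step 1 — Angular frequency: ω = 2π·782 = 4913 rad/s.
Step 2 — Transfer function: H(jω) = jωL/(R + jωL).
Step 3 — Numerator jωL = j·791.1; denominator R + jωL = 50 + j791.1.
Step 4 — H = 0.996 + j0.06295.
Step 5 — Magnitude: |H| = 0.998 (-0.0 dB); phase: φ = 3.6°.

|H| = 0.998 (-0.0 dB), φ = 3.6°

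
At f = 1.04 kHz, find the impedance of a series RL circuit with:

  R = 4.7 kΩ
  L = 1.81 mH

Step 1 — Angular frequency: ω = 2π·f = 2π·1040 = 6535 rad/s.
Step 2 — Component impedances:
  R: Z = R = 4700 Ω
  L: Z = jωL = j·6535·0.00181 = 0 + j11.83 Ω
Step 3 — Series combination: Z_total = R + L = 4700 + j11.83 Ω = 4700∠0.1° Ω.

Z = 4700 + j11.83 Ω = 4700∠0.1° Ω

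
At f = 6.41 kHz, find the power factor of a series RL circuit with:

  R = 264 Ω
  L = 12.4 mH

Step 1 — Angular frequency: ω = 2π·f = 2π·6410 = 4.028e+04 rad/s.
Step 2 — Component impedances:
  R: Z = R = 264 Ω
  L: Z = jωL = j·4.028e+04·0.0124 = 0 + j499.4 Ω
Step 3 — Series combination: Z_total = R + L = 264 + j499.4 Ω = 564.9∠62.1° Ω.
Step 4 — Power factor: PF = cos(φ) = Re(Z)/|Z| = 264/564.9 = 0.4673.
Step 5 — Type: Im(Z) = 499.4 ⇒ lagging (phase φ = 62.1°).

PF = 0.4673 (lagging, φ = 62.1°)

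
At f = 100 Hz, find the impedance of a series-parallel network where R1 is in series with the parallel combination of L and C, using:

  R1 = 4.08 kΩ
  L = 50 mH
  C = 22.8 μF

Step 1 — Angular frequency: ω = 2π·f = 2π·100 = 628.3 rad/s.
Step 2 — Component impedances:
  R1: Z = R = 4080 Ω
  L: Z = jωL = j·628.3·0.05 = 0 + j31.42 Ω
  C: Z = 1/(jωC) = -j/(ω·C) = 0 - j69.8 Ω
Step 3 — Parallel branch: L || C = 1/(1/L + 1/C) = 0 + j57.13 Ω.
Step 4 — Series with R1: Z_total = R1 + (L || C) = 4080 + j57.13 Ω = 4080∠0.8° Ω.

Z = 4080 + j57.13 Ω = 4080∠0.8° Ω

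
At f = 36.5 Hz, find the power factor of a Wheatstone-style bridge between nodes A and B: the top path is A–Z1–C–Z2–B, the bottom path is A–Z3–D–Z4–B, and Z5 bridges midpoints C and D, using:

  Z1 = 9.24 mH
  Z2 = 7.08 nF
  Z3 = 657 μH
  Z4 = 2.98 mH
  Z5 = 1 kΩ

Step 1 — Angular frequency: ω = 2π·f = 2π·36.5 = 229.3 rad/s.
Step 2 — Component impedances:
  Z1: Z = jωL = j·229.3·0.00924 = 0 + j2.119 Ω
  Z2: Z = 1/(jωC) = -j/(ω·C) = 0 - j6.159e+05 Ω
  Z3: Z = jωL = j·229.3·0.000657 = 0 + j0.1507 Ω
  Z4: Z = jωL = j·229.3·0.00298 = 0 + j0.6834 Ω
  Z5: Z = R = 1000 Ω
Step 3 — Bridge requires nodal analysis (the Z5 bridge couples midpoints C and D, so the two paths cannot be reduced to a simple series/parallel combination). Setting node B to ground and injecting 1 A at node A, the 3-node admittance system at A, C, D solves to V_A = Z_AB = 2.27e-05 + j0.8341 Ω = 0.8341∠90.0° Ω.
Step 4 — Power factor: PF = cos(φ) = Re(Z)/|Z| = 2.2703e-05/0.8341 = 2.722e-05.
Step 5 — Type: Im(Z) = 0.8341 ⇒ lagging (phase φ = 90.0°).

PF = 2.722e-05 (lagging, φ = 90.0°)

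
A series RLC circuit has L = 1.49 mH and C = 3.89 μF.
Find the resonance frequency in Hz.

Step 1 — Resonance condition Im(Z)=0 gives ω₀ = 1/√(LC).
Step 2 — ω₀ = 1/√(0.00149·3.89e-06) = 1.314e+04 rad/s.
Step 3 — f₀ = ω₀/(2π) = 2091 Hz.

f₀ = 2091 Hz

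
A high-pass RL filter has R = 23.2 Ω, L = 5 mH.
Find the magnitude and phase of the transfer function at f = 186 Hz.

Step 1 — Angular frequency: ω = 2π·186 = 1169 rad/s.
Step 2 — Transfer function: H(jω) = jωL/(R + jωL).
Step 3 — Numerator jωL = j·5.843; denominator R + jωL = 23.2 + j5.843.
Step 4 — H = 0.05965 + j0.2368.
Step 5 — Magnitude: |H| = 0.2442 (-12.2 dB); phase: φ = 75.9°.

|H| = 0.2442 (-12.2 dB), φ = 75.9°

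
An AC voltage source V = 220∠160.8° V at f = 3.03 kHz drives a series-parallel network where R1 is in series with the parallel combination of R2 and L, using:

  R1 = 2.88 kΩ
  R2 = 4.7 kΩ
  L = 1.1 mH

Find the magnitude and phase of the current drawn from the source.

Step 1 — Angular frequency: ω = 2π·f = 2π·3030 = 1.904e+04 rad/s.
Step 2 — Component impedances:
  R1: Z = R = 2880 Ω
  R2: Z = R = 4700 Ω
  L: Z = jωL = j·1.904e+04·0.0011 = 0 + j20.94 Ω
Step 3 — Parallel branch: R2 || L = 1/(1/R2 + 1/L) = 0.09331 + j20.94 Ω.
Step 4 — Series with R1: Z_total = R1 + (R2 || L) = 2880 + j20.94 Ω = 2880∠0.4° Ω.
Step 5 — Source phasor: V = 220∠160.8° V = -207.8 + j72.35 V.
Step 6 — Ohm's law: I = V / Z_total = (-207.8 + j72.35) / (2880 + j20.94) = -0.07195 + j0.02564 A.
Step 7 — Convert to polar: |I| = 0.07638 A, ∠I = 160.4°.

I = 0.07638∠160.4° A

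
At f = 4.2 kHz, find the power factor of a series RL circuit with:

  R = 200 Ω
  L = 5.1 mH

Step 1 — Angular frequency: ω = 2π·f = 2π·4200 = 2.639e+04 rad/s.
Step 2 — Component impedances:
  R: Z = R = 200 Ω
  L: Z = jωL = j·2.639e+04·0.0051 = 0 + j134.6 Ω
Step 3 — Series combination: Z_total = R + L = 200 + j134.6 Ω = 241.1∠33.9° Ω.
Step 4 — Power factor: PF = cos(φ) = Re(Z)/|Z| = 200/241.07 = 0.8296.
Step 5 — Type: Im(Z) = 134.6 ⇒ lagging (phase φ = 33.9°).

PF = 0.8296 (lagging, φ = 33.9°)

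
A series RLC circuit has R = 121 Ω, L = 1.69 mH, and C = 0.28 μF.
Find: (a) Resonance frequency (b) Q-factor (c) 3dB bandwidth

Step 1 — Resonance: ω₀ = 1/√(LC) = 1/√(0.00169·2.8e-07) = 4.597e+04 rad/s.
Step 2 — f₀ = ω₀/(2π) = 7316 Hz.
Step 3 — Series Q: Q = ω₀L/R = 4.597e+04·0.00169/121 = 0.6421.
Step 4 — Bandwidth: Δω = ω₀/Q = 7.16e+04 rad/s; BW = Δω/(2π) = 1.14e+04 Hz.

(a) f₀ = 7316 Hz  (b) Q = 0.6421  (c) BW = 1.14e+04 Hz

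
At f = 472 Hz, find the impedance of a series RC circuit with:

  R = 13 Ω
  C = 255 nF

Step 1 — Angular frequency: ω = 2π·f = 2π·472 = 2966 rad/s.
Step 2 — Component impedances:
  R: Z = R = 13 Ω
  C: Z = 1/(jωC) = -j/(ω·C) = 0 - j1322 Ω
Step 3 — Series combination: Z_total = R + C = 13 - j1322 Ω = 1322∠-89.4° Ω.

Z = 13 - j1322 Ω = 1322∠-89.4° Ω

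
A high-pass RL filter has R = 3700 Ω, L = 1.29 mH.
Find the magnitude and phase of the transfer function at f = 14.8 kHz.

Step 1 — Angular frequency: ω = 2π·1.48e+04 = 9.299e+04 rad/s.
Step 2 — Transfer function: H(jω) = jωL/(R + jωL).
Step 3 — Numerator jωL = j·120; denominator R + jωL = 3700 + j120.
Step 4 — H = 0.00105 + j0.03239.
Step 5 — Magnitude: |H| = 0.0324 (-29.8 dB); phase: φ = 88.1°.

|H| = 0.0324 (-29.8 dB), φ = 88.1°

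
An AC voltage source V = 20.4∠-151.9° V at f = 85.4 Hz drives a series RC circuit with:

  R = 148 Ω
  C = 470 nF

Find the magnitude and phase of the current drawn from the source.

Step 1 — Angular frequency: ω = 2π·f = 2π·85.4 = 536.6 rad/s.
Step 2 — Component impedances:
  R: Z = R = 148 Ω
  C: Z = 1/(jωC) = -j/(ω·C) = 0 - j3965 Ω
Step 3 — Series combination: Z_total = R + C = 148 - j3965 Ω = 3968∠-87.9° Ω.
Step 4 — Source phasor: V = 20.4∠-151.9° V = -18 - j9.609 V.
Step 5 — Ohm's law: I = V / Z_total = (-18 - j9.609) / (148 - j3965) = 0.002251 - j0.004622 A.
Step 6 — Convert to polar: |I| = 0.005141 A, ∠I = -64.0°.

I = 0.005141∠-64.0° A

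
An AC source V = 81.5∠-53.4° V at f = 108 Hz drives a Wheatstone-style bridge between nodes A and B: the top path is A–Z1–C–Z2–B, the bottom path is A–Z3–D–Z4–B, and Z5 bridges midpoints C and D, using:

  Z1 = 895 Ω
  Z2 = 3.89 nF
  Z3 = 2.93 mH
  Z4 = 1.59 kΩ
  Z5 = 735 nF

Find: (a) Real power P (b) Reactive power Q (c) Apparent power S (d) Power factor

Step 1 — Angular frequency: ω = 2π·f = 2π·108 = 678.6 rad/s.
Step 2 — Component impedances:
  Z1: Z = R = 895 Ω
  Z2: Z = 1/(jωC) = -j/(ω·C) = 0 - j3.788e+05 Ω
  Z3: Z = jωL = j·678.6·0.00293 = 0 + j1.988 Ω
  Z4: Z = R = 1590 Ω
  Z5: Z = 1/(jωC) = -j/(ω·C) = 0 - j2005 Ω
Step 3 — Bridge requires nodal analysis (the Z5 bridge couples midpoints C and D, so the two paths cannot be reduced to a simple series/parallel combination). Setting node B to ground and injecting 1 A at node A, the 3-node admittance system at A, C, D solves to V_A = Z_AB = 1590 - j4.684 Ω = 1590∠-0.2° Ω.
Step 4 — Source phasor: V = 81.5∠-53.4° V = 48.59 - j65.43 V.
Step 5 — Current: I = V / Z = 0.03068 - j0.04106 A = 0.05126∠-53.2° A.
Step 6 — Complex power: S = V·I* = 4.178 - j0.01231 VA.
Step 7 — Real power: P = Re(S) = 4.178 W.
Step 8 — Reactive power: Q = Im(S) = -0.01231 VAR.
Step 9 — Apparent power: |S| = 4.178 VA.
Step 10 — Power factor: PF = P/|S| = 1 (leading).

(a) P = 4.178 W  (b) Q = -0.01231 VAR  (c) S = 4.178 VA  (d) PF = 1 (leading)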